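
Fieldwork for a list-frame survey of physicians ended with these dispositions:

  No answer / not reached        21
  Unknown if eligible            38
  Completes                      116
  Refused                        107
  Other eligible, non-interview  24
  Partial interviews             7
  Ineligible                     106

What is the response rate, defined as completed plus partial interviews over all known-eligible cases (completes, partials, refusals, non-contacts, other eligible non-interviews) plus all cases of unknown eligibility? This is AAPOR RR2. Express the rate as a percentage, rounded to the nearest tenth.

39.3%

Numerator: 116 + 7 = 123
Denominator: 116 + 7 + 107 + 21 + 24 + 38 = 313
RR2 = 123 / 313 = 0.3930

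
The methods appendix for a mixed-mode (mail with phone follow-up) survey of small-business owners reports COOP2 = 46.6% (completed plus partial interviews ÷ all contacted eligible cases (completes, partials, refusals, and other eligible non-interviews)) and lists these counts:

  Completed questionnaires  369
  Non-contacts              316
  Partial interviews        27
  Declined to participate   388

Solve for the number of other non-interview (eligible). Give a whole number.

Top = 369 + 27 = 396
COOP2 = 396 / D = 0.466
D = 396 / 0.466 = 849.8
Remaining denominator categories sum to 784
other non-interview (eligible) = 849.8 − 784 ≈ 66

66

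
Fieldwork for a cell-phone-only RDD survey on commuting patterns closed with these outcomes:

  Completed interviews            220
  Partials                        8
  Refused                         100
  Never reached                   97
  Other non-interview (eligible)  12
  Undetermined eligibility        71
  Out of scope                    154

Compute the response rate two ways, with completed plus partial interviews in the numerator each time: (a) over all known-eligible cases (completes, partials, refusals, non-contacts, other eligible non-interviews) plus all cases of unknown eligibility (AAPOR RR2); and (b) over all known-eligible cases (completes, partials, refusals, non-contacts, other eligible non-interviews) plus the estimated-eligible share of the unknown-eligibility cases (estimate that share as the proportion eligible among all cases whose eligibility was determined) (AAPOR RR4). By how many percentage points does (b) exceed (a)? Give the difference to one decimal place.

1.7

Num → 220 + 8 = 228
Denominator → 220 + 8 + 100 + 97 + 12 + 71 = 508
RR2 = 228 / 508 = 0.4488
Eligible (known) → 220 + 8 + 100 + 97 + 12 = 437
e = 437 / (437 + 154) = 437 / 591 = 0.7394
Estimated eligible among unknowns → 0.7394 × 71 = 52.50
Denominator → 437 + 52.50 = 489.50
RR4 = 228 / 489.50 = 0.4658
Difference = 46.58 − 44.88 = 1.70 percentage points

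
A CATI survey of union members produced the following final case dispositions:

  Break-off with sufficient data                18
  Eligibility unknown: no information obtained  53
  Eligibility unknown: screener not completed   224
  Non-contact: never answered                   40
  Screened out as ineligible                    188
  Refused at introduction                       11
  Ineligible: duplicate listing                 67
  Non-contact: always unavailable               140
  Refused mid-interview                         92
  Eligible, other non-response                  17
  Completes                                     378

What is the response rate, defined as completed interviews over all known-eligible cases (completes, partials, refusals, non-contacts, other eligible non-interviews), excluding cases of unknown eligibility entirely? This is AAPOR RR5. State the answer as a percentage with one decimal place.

54.3%

Refusals = 11 + 92 = 103
Never reached = 40 + 140 = 180
Unknown if eligible = 224 + 53 = 277
Ineligible = 188 + 67 = 255
Numerator: 378
Denom: 378 + 18 + 103 + 180 + 17 = 696
RR5 = 378 / 696 = 0.5431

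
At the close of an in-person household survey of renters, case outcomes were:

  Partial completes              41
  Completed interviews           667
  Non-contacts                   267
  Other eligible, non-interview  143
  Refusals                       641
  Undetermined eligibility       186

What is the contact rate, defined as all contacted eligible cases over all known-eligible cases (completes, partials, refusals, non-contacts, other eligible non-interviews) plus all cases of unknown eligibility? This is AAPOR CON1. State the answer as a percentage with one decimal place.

Numerator: 667 + 41 + 641 + 143 = 1492
Denom: 667 + 41 + 641 + 267 + 143 + 186 = 1945
CON1 = 1492 / 1945 = 0.7671

76.7%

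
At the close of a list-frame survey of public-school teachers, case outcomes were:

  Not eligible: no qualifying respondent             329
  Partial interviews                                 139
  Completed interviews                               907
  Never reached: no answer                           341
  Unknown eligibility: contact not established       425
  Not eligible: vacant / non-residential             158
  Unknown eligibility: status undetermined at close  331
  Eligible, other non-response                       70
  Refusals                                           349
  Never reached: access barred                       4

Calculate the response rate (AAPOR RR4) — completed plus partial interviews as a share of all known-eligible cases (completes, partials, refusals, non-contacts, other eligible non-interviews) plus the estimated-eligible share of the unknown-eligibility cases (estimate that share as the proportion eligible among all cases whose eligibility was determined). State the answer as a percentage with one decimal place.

Non-contacts = 341 + 4 = 345
Undetermined eligibility = 425 + 331 = 756
Ineligible = 329 + 158 = 487
Num = 907 + 139 = 1046
Known eligible = 907 + 139 + 349 + 345 + 70 = 1810
e = 1810 / (1810 + 487) = 1810 / 2297 = 0.7880
Estimated eligible among unknowns = 0.7880 × 756 = 595.73
Denom = 1810 + 595.73 = 2405.73
RR4 = 1046 / 2405.73 = 0.4348

43.5%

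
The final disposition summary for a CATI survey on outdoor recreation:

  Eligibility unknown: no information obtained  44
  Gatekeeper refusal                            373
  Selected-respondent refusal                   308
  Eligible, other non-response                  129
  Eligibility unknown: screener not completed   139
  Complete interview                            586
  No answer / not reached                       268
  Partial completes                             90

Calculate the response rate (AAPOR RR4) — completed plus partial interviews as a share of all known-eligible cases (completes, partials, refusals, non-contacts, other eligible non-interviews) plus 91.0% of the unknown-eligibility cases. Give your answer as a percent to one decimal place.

Refusal or break-off = 373 + 308 = 681
Unknown eligibility = 139 + 44 = 183
Numerator → 586 + 90 = 676
Known eligible → 586 + 90 + 681 + 268 + 129 = 1754
Eligible share of unknowns → 0.9100 × 183 = 166.53
Base → 1754 + 166.53 = 1920.53
RR4 = 676 / 1920.53 = 0.3520

35.2%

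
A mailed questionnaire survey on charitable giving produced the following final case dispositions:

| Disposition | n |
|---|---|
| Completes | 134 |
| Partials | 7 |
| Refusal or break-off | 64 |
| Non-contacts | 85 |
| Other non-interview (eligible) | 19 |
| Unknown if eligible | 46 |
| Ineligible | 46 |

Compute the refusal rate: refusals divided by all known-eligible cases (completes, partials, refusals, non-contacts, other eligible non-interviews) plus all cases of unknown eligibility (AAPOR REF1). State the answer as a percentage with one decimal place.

Num = 64
Denominator = 134 + 7 + 64 + 85 + 19 + 46 = 355
REF1 = 64 / 355 = 0.1803

18.0%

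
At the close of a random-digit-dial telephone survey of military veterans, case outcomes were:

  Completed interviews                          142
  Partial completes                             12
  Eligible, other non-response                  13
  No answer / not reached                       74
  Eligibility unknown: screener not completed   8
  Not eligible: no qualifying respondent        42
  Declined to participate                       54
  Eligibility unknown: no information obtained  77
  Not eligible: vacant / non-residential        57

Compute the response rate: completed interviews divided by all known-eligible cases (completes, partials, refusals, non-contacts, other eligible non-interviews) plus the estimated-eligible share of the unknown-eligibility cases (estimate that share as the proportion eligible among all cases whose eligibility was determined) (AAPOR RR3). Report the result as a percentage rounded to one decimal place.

Eligibility not determined = 8 + 77 = 85
Screened out, ineligible = 42 + 57 = 99
Numerator: 142
Eligible (known): 142 + 12 + 54 + 74 + 13 = 295
e = 295 / (295 + 99) = 295 / 394 = 0.7487
Estimated eligible among unknowns: 0.7487 × 85 = 63.64
Denom: 295 + 63.64 = 358.64
RR3 = 142 / 358.64 = 0.3959

39.6%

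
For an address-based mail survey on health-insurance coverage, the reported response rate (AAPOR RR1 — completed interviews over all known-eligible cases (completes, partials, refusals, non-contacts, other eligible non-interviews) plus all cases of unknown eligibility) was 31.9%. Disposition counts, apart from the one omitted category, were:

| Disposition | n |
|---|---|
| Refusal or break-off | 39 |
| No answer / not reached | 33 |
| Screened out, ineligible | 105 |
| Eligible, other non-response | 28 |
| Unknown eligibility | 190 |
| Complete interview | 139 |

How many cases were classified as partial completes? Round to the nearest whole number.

RR1 = 139 / D = 0.319
D = 139 / 0.319 = 435.7
Rest of base = 429
partial completes = 435.7 − 429 ≈ 7

7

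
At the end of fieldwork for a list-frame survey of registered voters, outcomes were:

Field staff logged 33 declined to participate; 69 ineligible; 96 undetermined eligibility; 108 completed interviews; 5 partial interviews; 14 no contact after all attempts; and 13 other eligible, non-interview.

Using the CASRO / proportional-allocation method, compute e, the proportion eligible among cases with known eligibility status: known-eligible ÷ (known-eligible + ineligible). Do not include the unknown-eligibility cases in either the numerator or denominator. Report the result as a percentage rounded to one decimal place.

71.5%

Known eligible → 108 + 5 + 33 + 14 + 13 = 173
e = 173 / (173 + 69) = 173 / 242 = 0.7149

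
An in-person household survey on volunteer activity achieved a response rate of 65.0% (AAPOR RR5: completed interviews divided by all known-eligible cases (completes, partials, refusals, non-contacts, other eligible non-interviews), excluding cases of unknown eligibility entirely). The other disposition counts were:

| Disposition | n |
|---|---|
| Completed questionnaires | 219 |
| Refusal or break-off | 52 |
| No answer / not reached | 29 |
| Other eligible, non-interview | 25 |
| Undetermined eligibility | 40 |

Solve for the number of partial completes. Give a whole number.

12

RR5 = 219 / D = 0.650
D = 219 / 0.650 = 336.9
Other denominator terms total 325
partial completes = 336.9 − 325 ≈ 12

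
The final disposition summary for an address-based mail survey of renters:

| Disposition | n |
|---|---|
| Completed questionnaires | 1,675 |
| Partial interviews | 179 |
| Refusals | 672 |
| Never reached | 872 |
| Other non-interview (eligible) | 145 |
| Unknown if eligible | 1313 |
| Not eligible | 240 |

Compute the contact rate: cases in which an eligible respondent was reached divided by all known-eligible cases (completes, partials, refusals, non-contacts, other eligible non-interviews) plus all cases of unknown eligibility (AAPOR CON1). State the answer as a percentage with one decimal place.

55.0%

Top: 1675 + 179 + 672 + 145 = 2671
Denom: 1675 + 179 + 672 + 872 + 145 + 1313 = 4856
CON1 = 2671 / 4856 = 0.5500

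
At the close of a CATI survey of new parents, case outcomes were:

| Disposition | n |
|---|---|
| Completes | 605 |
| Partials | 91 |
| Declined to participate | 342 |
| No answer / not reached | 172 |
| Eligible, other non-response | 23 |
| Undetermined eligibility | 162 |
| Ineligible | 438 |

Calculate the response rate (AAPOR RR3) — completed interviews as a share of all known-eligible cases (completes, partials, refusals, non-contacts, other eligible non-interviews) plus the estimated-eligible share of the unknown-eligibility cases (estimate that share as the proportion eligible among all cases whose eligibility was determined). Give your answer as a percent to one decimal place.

Top → 605
Known eligible → 605 + 91 + 342 + 172 + 23 = 1233
e = 1233 / (1233 + 438) = 1233 / 1671 = 0.7379
e × U → 0.7379 × 162 = 119.54
Base → 1233 + 119.54 = 1352.54
RR3 = 605 / 1352.54 = 0.4473

44.7%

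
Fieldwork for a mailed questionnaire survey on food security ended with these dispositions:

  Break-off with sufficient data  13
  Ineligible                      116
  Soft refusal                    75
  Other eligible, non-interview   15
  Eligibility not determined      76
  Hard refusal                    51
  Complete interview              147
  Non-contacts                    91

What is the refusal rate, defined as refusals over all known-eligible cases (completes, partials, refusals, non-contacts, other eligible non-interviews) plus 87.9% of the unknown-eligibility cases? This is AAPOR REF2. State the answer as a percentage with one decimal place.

Declined to participate = 51 + 75 = 126
Top = 126
Determined eligible = 147 + 13 + 126 + 91 + 15 = 392
Eligible share of unknowns = 0.8790 × 76 = 66.80
Base = 392 + 66.80 = 458.80
REF2 = 126 / 458.80 = 0.2746

27.5%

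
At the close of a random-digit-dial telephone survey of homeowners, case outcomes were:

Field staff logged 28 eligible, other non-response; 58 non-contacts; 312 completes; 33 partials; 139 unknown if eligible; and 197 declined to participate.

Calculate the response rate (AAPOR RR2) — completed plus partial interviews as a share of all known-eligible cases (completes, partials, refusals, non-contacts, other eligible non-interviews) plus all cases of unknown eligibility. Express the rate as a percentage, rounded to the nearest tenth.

45.0%

Numerator = 312 + 33 = 345
Base = 312 + 33 + 197 + 58 + 28 + 139 = 767
RR2 = 345 / 767 = 0.4498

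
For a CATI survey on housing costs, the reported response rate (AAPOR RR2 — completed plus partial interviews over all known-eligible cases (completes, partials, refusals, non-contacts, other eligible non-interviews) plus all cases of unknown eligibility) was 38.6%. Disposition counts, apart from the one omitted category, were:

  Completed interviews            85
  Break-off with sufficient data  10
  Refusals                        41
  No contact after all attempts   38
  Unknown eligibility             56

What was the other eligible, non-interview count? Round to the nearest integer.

Top: 85 + 10 = 95
RR2 = 95 / D = 0.386
D = 95 / 0.386 = 246.1
Remaining denominator categories sum to 230
other eligible, non-interview = 246.1 − 230 ≈ 16

16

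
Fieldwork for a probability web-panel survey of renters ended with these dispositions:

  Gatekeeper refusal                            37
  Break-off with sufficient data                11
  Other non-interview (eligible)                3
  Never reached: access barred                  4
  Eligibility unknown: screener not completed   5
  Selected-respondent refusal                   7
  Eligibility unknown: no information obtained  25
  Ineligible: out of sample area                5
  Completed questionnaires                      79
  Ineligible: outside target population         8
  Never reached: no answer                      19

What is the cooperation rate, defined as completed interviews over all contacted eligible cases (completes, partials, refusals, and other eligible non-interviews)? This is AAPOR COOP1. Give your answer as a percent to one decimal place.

Refusals = 37 + 7 = 44
Never reached = 19 + 4 = 23
Undetermined eligibility = 5 + 25 = 30
Screened out, ineligible = 8 + 5 = 13
Numerator = 79
Denom = 79 + 11 + 44 + 3 = 137
COOP1 = 79 / 137 = 0.5766

57.7%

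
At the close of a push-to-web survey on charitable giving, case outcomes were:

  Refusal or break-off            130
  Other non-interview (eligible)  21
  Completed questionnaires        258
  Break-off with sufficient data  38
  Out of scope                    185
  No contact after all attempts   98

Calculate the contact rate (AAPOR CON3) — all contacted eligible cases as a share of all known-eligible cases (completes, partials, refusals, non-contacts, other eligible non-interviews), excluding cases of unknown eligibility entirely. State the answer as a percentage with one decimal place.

82.0%

Numerator → 258 + 38 + 130 + 21 = 447
Denominator → 258 + 38 + 130 + 98 + 21 = 545
CON3 = 447 / 545 = 0.8202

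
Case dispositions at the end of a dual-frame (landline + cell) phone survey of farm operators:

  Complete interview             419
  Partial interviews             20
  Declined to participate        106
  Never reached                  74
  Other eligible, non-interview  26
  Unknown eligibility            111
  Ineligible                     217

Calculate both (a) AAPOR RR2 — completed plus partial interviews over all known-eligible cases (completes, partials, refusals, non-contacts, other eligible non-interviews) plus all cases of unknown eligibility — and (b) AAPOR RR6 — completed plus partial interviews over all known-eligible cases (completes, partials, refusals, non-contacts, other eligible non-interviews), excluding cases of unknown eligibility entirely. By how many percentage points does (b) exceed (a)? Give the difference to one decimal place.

Num → 419 + 20 = 439
Denom → 419 + 20 + 106 + 74 + 26 + 111 = 756
RR2 = 439 / 756 = 0.5807
Denom → 419 + 20 + 106 + 74 + 26 = 645
RR6 = 439 / 645 = 0.6806
Difference = 68.06 − 58.07 = 9.99 percentage points

10.0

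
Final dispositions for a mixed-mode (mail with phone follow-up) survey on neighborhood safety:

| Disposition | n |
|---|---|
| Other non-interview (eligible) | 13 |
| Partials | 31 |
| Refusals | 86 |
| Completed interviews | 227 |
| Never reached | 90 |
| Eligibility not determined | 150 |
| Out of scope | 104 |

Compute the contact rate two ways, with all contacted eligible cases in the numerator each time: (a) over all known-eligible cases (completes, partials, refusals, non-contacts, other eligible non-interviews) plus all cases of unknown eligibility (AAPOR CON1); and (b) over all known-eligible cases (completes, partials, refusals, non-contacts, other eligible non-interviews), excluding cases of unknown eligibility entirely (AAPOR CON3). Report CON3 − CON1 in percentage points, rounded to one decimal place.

20.1

Numerator = 227 + 31 + 86 + 13 = 357
Base = 227 + 31 + 86 + 90 + 13 + 150 = 597
CON1 = 357 / 597 = 0.5980
Base = 227 + 31 + 86 + 90 + 13 = 447
CON3 = 357 / 447 = 0.7987
Difference = 79.87 − 59.80 = 20.07 percentage points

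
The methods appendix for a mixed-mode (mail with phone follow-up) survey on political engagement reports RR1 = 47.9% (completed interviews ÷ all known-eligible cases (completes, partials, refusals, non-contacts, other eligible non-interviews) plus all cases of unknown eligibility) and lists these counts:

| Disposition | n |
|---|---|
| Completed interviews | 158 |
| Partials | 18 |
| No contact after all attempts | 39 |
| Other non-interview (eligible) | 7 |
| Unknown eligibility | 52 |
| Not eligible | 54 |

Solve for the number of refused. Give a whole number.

56

RR1 = 158 / D = 0.479
D = 158 / 0.479 = 329.9
Rest of base = 274
refused = 329.9 − 274 ≈ 56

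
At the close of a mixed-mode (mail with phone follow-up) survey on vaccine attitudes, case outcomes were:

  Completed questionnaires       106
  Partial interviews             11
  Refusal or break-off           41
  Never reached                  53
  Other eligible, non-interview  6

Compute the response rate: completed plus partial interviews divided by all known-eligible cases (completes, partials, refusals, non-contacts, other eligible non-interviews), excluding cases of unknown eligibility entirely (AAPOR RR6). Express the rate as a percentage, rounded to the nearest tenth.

53.9%

Top: 106 + 11 = 117
Base: 106 + 11 + 41 + 53 + 6 = 217
RR6 = 117 / 217 = 0.5392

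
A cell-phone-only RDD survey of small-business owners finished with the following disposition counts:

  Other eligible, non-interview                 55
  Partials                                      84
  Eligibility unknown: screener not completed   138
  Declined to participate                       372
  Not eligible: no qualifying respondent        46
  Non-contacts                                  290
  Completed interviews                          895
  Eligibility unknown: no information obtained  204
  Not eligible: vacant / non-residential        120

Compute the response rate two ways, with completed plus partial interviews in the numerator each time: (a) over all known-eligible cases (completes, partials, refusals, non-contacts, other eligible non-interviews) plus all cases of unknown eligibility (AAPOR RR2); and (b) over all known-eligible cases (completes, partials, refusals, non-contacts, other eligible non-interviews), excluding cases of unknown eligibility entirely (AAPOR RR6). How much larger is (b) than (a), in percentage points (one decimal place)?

9.7

Eligibility not determined = 138 + 204 = 342
Screened out, ineligible = 46 + 120 = 166
Numerator: 895 + 84 = 979
Base: 895 + 84 + 372 + 290 + 55 + 342 = 2038
RR2 = 979 / 2038 = 0.4804
Base: 895 + 84 + 372 + 290 + 55 = 1696
RR6 = 979 / 1696 = 0.5772
Difference = 57.72 − 48.04 = 9.68 percentage points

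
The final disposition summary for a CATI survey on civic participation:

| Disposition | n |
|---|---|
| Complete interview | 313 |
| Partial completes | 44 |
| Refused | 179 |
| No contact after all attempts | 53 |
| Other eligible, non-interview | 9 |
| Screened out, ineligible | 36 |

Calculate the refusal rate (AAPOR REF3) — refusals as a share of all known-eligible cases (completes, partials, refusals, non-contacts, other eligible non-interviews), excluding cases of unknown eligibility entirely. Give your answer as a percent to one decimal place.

Num: 179
Denom: 313 + 44 + 179 + 53 + 9 = 598
REF3 = 179 / 598 = 0.2993

29.9%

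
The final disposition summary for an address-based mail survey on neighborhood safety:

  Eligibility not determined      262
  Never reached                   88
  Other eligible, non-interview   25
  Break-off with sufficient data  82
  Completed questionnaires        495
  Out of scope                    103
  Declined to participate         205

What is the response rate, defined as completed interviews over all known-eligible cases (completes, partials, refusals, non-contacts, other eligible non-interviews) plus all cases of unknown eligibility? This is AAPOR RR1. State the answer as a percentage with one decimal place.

42.8%

Num → 495
Base → 495 + 82 + 205 + 88 + 25 + 262 = 1157
RR1 = 495 / 1157 = 0.4278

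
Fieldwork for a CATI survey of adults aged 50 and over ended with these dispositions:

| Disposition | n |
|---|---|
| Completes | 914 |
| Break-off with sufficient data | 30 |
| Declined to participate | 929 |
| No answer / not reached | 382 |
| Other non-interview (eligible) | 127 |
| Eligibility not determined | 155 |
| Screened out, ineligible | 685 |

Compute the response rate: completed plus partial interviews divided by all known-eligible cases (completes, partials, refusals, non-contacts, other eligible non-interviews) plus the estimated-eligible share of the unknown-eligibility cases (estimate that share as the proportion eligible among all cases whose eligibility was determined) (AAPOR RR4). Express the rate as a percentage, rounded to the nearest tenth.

Num = 914 + 30 = 944
Eligible (known) = 914 + 30 + 929 + 382 + 127 = 2382
e = 2382 / (2382 + 685) = 2382 / 3067 = 0.7767
Eligible share of unknowns = 0.7767 × 155 = 120.39
Denominator = 2382 + 120.39 = 2502.39
RR4 = 944 / 2502.39 = 0.3772

37.7%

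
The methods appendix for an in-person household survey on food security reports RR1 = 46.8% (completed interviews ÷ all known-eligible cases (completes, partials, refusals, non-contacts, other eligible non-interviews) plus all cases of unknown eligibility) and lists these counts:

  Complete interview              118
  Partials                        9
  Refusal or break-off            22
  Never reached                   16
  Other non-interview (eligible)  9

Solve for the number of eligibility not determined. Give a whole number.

RR1 = 118 / D = 0.468
D = 118 / 0.468 = 252.1
Other denominator terms total 174
eligibility not determined = 252.1 − 174 ≈ 78

78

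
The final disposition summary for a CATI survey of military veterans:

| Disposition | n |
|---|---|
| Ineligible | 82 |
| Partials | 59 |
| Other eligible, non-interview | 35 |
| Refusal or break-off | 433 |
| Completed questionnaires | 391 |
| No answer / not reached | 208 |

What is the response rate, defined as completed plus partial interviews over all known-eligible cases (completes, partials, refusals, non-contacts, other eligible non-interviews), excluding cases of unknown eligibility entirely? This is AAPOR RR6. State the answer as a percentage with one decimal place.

40.0%

Num → 391 + 59 = 450
Denom → 391 + 59 + 433 + 208 + 35 = 1126
RR6 = 450 / 1126 = 0.3996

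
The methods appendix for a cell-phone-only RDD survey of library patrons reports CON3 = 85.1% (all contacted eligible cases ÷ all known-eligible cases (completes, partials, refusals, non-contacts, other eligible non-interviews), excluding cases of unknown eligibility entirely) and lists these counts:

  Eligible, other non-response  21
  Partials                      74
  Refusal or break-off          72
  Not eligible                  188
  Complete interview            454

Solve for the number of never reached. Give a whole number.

109

Numerator: 454 + 74 + 72 + 21 = 621
CON3 = 621 / D = 0.851
D = 621 / 0.851 = 729.7
Remaining denominator categories sum to 621
never reached = 729.7 − 621 ≈ 109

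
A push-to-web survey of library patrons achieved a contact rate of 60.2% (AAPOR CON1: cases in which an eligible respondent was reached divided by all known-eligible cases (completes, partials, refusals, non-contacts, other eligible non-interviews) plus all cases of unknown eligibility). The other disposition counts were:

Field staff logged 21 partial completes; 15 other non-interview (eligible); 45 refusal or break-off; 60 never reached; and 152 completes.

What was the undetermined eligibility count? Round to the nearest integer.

Numerator = 152 + 21 + 45 + 15 = 233
CON1 = 233 / D = 0.602
D = 233 / 0.602 = 387.0
Rest of base = 293
undetermined eligibility = 387.0 − 293 ≈ 94

94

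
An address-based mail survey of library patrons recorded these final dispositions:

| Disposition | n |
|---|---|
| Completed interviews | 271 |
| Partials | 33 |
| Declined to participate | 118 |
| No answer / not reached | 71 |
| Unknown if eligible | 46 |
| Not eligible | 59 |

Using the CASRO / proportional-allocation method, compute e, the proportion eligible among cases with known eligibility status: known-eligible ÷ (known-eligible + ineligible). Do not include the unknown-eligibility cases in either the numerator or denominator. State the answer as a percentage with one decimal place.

Eligible (known): 271 + 33 + 118 + 71 = 493
e = 493 / (493 + 59) = 493 / 552 = 0.8931

89.3%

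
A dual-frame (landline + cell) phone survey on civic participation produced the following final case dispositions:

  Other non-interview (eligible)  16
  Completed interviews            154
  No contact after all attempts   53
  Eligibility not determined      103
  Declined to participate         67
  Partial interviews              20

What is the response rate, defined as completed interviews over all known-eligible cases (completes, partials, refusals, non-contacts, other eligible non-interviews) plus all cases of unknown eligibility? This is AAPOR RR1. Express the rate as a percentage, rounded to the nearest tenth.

37.3%

Top: 154
Denom: 154 + 20 + 67 + 53 + 16 + 103 = 413
RR1 = 154 / 413 = 0.3729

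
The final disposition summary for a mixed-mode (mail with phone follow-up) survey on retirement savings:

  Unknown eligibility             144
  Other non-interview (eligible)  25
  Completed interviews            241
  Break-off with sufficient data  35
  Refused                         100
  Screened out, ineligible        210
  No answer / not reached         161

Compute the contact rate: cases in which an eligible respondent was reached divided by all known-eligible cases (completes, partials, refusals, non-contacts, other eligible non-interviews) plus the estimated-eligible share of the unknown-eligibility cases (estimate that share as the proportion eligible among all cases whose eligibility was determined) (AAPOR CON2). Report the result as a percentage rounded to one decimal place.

60.1%

Top → 241 + 35 + 100 + 25 = 401
Eligible (known) → 241 + 35 + 100 + 161 + 25 = 562
e = 562 / (562 + 210) = 562 / 772 = 0.7280
e × U → 0.7280 × 144 = 104.83
Denominator → 562 + 104.83 = 666.83
CON2 = 401 / 666.83 = 0.6014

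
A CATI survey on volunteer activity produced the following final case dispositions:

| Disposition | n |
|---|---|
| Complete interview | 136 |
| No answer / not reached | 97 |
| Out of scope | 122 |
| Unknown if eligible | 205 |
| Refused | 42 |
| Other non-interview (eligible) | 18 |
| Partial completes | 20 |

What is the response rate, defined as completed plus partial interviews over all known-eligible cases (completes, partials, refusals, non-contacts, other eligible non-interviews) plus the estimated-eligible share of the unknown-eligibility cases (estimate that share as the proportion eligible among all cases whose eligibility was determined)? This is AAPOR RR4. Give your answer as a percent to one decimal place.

33.9%

Top = 136 + 20 = 156
Determined eligible = 136 + 20 + 42 + 97 + 18 = 313
e = 313 / (313 + 122) = 313 / 435 = 0.7195
Estimated eligible among unknowns = 0.7195 × 205 = 147.50
Base = 313 + 147.50 = 460.50
RR4 = 156 / 460.50 = 0.3388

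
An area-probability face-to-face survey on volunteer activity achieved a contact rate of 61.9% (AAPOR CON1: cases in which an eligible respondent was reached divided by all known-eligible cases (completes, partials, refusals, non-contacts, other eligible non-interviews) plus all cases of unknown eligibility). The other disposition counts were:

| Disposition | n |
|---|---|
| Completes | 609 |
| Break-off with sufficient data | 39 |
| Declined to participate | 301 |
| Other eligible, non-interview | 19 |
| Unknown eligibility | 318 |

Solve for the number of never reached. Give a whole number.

Num = 609 + 39 + 301 + 19 = 968
CON1 = 968 / D = 0.619
D = 968 / 0.619 = 1563.8
Remaining denominator categories sum to 1286
never reached = 1563.8 − 1286 ≈ 278

278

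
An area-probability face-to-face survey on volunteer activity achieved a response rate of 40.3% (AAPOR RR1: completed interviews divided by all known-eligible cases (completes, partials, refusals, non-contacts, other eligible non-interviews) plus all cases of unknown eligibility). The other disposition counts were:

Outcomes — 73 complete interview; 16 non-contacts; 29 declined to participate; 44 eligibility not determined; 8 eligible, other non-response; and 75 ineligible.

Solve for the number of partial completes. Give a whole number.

RR1 = 73 / D = 0.403
D = 73 / 0.403 = 181.1
Rest of base = 170
partial completes = 181.1 − 170 ≈ 11

11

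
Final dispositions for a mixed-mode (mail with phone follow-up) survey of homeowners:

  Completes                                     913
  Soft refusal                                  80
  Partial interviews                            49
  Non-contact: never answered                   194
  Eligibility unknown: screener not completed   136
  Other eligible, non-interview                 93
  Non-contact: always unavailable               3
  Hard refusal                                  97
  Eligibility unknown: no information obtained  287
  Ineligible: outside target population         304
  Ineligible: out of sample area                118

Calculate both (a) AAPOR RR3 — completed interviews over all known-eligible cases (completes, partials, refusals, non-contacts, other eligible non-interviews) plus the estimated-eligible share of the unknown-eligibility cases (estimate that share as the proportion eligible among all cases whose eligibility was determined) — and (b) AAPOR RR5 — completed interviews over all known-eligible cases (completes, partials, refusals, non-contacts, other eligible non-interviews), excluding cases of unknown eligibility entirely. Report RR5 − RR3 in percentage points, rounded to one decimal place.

Refusal or break-off = 97 + 80 = 177
No contact after all attempts = 194 + 3 = 197
Unknown if eligible = 136 + 287 = 423
Out of scope = 304 + 118 = 422
Num = 913
Determined eligible = 913 + 49 + 177 + 197 + 93 = 1429
e = 1429 / (1429 + 422) = 1429 / 1851 = 0.7720
Estimated eligible among unknowns = 0.7720 × 423 = 326.56
Denominator = 1429 + 326.56 = 1755.56
RR3 = 913 / 1755.56 = 0.5201
Denominator = 913 + 49 + 177 + 197 + 93 = 1429
RR5 = 913 / 1429 = 0.6389
Difference = 63.89 − 52.01 = 11.88 percentage points

11.9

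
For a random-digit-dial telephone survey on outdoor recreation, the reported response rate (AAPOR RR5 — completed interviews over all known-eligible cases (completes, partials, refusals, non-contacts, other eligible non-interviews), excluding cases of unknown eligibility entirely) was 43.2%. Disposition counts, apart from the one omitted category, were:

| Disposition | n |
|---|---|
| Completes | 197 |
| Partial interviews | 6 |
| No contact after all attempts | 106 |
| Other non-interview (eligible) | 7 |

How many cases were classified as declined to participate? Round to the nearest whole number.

140

RR5 = 197 / D = 0.432
D = 197 / 0.432 = 456.0
Rest of base = 316
declined to participate = 456.0 − 316 ≈ 140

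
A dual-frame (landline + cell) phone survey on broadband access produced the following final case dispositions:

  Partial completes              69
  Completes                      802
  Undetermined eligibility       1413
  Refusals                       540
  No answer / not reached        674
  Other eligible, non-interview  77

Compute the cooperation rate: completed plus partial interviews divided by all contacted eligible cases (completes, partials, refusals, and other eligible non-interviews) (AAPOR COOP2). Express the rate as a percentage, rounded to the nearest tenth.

58.5%

Top → 802 + 69 = 871
Denominator → 802 + 69 + 540 + 77 = 1488
COOP2 = 871 / 1488 = 0.5853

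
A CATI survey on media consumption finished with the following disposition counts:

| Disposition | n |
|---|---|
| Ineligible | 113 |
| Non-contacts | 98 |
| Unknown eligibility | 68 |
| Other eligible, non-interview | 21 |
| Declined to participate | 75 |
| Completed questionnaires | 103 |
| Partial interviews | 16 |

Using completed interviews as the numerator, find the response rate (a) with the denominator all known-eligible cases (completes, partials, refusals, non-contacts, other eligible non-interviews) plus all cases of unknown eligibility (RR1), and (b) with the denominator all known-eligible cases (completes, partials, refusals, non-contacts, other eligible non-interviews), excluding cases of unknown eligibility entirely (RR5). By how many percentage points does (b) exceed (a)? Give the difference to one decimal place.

5.9

Numerator: 103
Denominator: 103 + 16 + 75 + 98 + 21 + 68 = 381
RR1 = 103 / 381 = 0.2703
Denominator: 103 + 16 + 75 + 98 + 21 = 313
RR5 = 103 / 313 = 0.3291
Difference = 32.91 − 27.03 = 5.88 percentage points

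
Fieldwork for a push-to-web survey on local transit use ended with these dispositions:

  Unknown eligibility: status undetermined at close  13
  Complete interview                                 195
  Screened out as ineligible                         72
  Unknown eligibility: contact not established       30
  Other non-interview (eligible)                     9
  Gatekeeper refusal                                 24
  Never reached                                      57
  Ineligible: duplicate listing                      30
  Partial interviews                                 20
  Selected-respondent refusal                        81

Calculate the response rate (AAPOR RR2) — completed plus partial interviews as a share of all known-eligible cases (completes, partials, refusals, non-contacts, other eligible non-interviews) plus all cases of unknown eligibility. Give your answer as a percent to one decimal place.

Refusal or break-off = 24 + 81 = 105
Unknown if eligible = 30 + 13 = 43
Ineligible = 72 + 30 = 102
Top = 195 + 20 = 215
Base = 195 + 20 + 105 + 57 + 9 + 43 = 429
RR2 = 215 / 429 = 0.5012

50.1%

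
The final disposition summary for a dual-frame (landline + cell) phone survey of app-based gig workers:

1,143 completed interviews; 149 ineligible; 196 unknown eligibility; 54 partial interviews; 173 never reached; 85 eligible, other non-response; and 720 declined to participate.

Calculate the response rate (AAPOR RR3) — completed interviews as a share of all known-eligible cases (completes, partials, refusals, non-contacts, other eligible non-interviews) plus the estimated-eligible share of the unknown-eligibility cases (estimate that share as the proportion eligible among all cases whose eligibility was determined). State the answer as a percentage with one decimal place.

Num → 1143
Eligible (known) → 1143 + 54 + 720 + 173 + 85 = 2175
e = 2175 / (2175 + 149) = 2175 / 2324 = 0.9359
Eligible share of unknowns → 0.9359 × 196 = 183.44
Denom → 2175 + 183.44 = 2358.44
RR3 = 1143 / 2358.44 = 0.4846

48.5%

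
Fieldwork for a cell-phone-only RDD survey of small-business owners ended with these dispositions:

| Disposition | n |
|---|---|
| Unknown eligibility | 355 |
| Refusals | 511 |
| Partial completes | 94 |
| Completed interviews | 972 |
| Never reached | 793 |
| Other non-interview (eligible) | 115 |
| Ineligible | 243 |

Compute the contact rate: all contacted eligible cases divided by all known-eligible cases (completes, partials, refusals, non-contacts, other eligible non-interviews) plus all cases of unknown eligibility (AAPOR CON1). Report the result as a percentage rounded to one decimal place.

Num: 972 + 94 + 511 + 115 = 1692
Denom: 972 + 94 + 511 + 793 + 115 + 355 = 2840
CON1 = 1692 / 2840 = 0.5958

59.6%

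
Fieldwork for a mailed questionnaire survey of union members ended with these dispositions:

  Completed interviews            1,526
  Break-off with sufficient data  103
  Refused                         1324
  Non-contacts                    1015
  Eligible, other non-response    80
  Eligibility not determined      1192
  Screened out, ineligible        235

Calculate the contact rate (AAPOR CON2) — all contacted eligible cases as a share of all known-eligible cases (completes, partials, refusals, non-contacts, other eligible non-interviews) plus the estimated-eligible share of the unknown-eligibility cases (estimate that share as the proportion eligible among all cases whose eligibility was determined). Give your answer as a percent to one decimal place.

Num → 1526 + 103 + 1324 + 80 = 3033
Known eligible → 1526 + 103 + 1324 + 1015 + 80 = 4048
e = 4048 / (4048 + 235) = 4048 / 4283 = 0.9451
Estimated eligible among unknowns → 0.9451 × 1192 = 1126.56
Denominator → 4048 + 1126.56 = 5174.56
CON2 = 3033 / 5174.56 = 0.5861

58.6%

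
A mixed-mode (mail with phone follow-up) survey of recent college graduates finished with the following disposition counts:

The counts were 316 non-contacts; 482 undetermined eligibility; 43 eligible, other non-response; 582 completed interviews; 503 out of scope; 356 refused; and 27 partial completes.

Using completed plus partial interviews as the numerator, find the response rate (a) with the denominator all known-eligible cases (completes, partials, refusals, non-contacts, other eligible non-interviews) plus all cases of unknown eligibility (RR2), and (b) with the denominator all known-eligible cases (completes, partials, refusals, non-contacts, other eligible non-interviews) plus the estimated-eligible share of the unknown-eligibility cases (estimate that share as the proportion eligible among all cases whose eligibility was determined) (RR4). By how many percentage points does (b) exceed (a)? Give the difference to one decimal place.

Numerator → 582 + 27 = 609
Denom → 582 + 27 + 356 + 316 + 43 + 482 = 1806
RR2 = 609 / 1806 = 0.3372
Known eligible → 582 + 27 + 356 + 316 + 43 = 1324
e = 1324 / (1324 + 503) = 1324 / 1827 = 0.7247
Estimated eligible among unknowns → 0.7247 × 482 = 349.31
Denom → 1324 + 349.31 = 1673.31
RR4 = 609 / 1673.31 = 0.3639
Difference = 36.39 − 33.72 = 2.67 percentage points

2.7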